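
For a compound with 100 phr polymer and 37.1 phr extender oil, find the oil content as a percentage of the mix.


Oil % = oil / (100 + oil) * 100
= 37.1 / (100 + 37.1) * 100
= 37.1 / 137.1 * 100
= 27.06%

27.06%


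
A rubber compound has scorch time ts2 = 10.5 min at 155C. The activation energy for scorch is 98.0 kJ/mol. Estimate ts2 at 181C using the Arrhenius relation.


Convert temperatures: T1 = 155 + 273.15 = 428.15 K, T2 = 181 + 273.15 = 454.15 K
ts2_new = 10.5 * exp(98000 / 8.314 * (1/454.15 - 1/428.15))
1/T2 - 1/T1 = -1.3371e-04
ts2_new = 2.17 min

2.17 min


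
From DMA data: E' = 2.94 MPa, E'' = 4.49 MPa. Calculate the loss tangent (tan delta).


tan delta = E'' / E'
= 4.49 / 2.94
= 1.5272

tan delta = 1.5272


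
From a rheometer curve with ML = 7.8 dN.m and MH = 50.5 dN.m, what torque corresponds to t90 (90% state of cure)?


M90 = ML + 0.9 * (MH - ML)
M90 = 7.8 + 0.9 * (50.5 - 7.8)
M90 = 7.8 + 0.9 * 42.7
M90 = 46.23 dN.m

46.23 dN.m


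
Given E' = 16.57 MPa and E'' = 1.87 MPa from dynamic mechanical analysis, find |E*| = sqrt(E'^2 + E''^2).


|E*| = sqrt(E'^2 + E''^2)
= sqrt(16.57^2 + 1.87^2)
= sqrt(274.5649 + 3.4969)
= 16.675 MPa

16.675 MPa


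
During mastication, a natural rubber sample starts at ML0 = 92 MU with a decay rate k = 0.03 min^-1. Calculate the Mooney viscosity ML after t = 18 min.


ML = ML0 * exp(-k * t)
ML = 92 * exp(-0.03 * 18)
ML = 92 * 0.5827
ML = 53.61 MU

53.61 MU


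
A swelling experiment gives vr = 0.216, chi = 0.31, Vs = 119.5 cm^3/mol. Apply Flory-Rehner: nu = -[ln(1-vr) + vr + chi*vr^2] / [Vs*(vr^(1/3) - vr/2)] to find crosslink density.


ln(1 - vr) = ln(1 - 0.216) = -0.2433
Numerator = -((-0.2433) + 0.216 + 0.31 * 0.216^2) = 0.0129
Denominator = 119.5 * (0.216^(1/3) - 0.216/2) = 58.7940
nu = 0.0129 / 58.7940 = 2.1912e-04 mol/cm^3

2.1912e-04 mol/cm^3


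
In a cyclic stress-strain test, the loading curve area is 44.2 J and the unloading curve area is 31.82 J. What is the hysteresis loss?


Hysteresis loss = loading - unloading
= 44.2 - 31.82
= 12.38 J

12.38 J


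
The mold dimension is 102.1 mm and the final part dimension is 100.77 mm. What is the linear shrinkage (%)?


Shrinkage = (mold - part) / mold * 100
= (102.1 - 100.77) / 102.1 * 100
= 1.33 / 102.1 * 100
= 1.3%

1.3%


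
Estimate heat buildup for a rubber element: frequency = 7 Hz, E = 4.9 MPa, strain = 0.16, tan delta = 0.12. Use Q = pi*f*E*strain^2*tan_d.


Q = pi * f * E * strain^2 * tan_d
= pi * 7 * 4.9 * 0.16^2 * 0.12
= pi * 7 * 4.9 * 0.0256 * 0.12
= 0.3310

Q = 0.3310


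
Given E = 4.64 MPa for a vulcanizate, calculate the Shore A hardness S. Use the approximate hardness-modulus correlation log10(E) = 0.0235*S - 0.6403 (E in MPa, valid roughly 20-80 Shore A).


log10(E) = 0.0235*S - 0.6403  =>  S = (log10(E) + 0.6403) / 0.0235
log10(4.64) = 0.666518
S = (0.666518 + 0.6403) / 0.0235 = 1.306818 / 0.0235
S = 55.6

Shore A = 55.6


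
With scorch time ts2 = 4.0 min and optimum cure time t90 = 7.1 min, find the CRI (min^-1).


CRI = 100 / (t90 - ts2)
= 100 / (7.1 - 4.0)
= 100 / 3.1
= 32.26 min^-1

32.26 min^-1


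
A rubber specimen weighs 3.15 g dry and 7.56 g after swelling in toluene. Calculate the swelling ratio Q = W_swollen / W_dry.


Q = W_swollen / W_dry
Q = 7.56 / 3.15
Q = 2.4

Q = 2.4


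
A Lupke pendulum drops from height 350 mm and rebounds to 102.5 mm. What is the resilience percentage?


Resilience = h_rebound / h_drop * 100
= 102.5 / 350 * 100
= 29.3%

29.3%


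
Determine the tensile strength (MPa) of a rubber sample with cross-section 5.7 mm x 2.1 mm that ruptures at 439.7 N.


Area = width * thickness = 5.7 * 2.1 = 11.97 mm^2
TS = force / area = 439.7 / 11.97 = 36.73 MPa

36.73 MPa


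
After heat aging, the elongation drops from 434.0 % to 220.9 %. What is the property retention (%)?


Retention = aged / original * 100
= 220.9 / 434.0 * 100
= 50.9%

50.9%


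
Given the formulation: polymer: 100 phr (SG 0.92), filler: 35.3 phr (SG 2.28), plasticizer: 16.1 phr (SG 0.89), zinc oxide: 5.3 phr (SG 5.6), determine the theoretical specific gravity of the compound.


Sum of weights = 156.7
Volume contributions:
  polymer: 100/0.92 = 108.6957
  filler: 35.3/2.28 = 15.4825
  plasticizer: 16.1/0.89 = 18.0899
  zinc oxide: 5.3/5.6 = 0.9464
Sum of volumes = 143.2144
SG = 156.7 / 143.2144 = 1.094

SG = 1.094


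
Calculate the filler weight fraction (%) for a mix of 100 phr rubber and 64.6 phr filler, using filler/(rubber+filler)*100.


Filler % = filler / (rubber + filler) * 100
= 64.6 / (100 + 64.6) * 100
= 64.6 / 164.6 * 100
= 39.25%

39.25%


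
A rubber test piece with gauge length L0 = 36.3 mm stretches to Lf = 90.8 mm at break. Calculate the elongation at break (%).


Elongation = (Lf - L0) / L0 * 100
= (90.8 - 36.3) / 36.3 * 100
= 54.5 / 36.3 * 100
= 150.1%

150.1%


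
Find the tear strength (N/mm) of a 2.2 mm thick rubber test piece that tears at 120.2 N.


Tear strength = force / thickness
= 120.2 / 2.2
= 54.64 N/mm

54.64 N/mm


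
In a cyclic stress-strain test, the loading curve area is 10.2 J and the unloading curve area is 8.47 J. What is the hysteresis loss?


Hysteresis loss = loading - unloading
= 10.2 - 8.47
= 1.73 J

1.73 J


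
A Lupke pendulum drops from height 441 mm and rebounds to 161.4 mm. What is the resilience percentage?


Resilience = h_rebound / h_drop * 100
= 161.4 / 441 * 100
= 36.6%

36.6%


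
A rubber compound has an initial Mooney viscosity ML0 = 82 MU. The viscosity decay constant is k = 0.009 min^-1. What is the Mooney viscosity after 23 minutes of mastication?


ML = ML0 * exp(-k * t)
ML = 82 * exp(-0.009 * 23)
ML = 82 * 0.8130
ML = 66.67 MU

66.67 MU


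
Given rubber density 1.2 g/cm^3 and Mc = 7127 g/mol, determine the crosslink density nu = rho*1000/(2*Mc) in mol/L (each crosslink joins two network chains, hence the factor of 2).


nu = rho * 1000 / (2 * Mc)
nu = 1.2 * 1000 / (2 * 7127)
nu = 1200.0 / 14254
nu = 0.0842 mol/L

0.0842 mol/L


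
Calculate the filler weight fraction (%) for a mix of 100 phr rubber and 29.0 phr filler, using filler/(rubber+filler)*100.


Filler % = filler / (rubber + filler) * 100
= 29.0 / (100 + 29.0) * 100
= 29.0 / 129.0 * 100
= 22.48%

22.48%


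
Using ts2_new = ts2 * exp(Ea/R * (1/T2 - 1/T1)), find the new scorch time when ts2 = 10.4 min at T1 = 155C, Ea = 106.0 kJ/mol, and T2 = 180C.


Convert temperatures: T1 = 155 + 273.15 = 428.15 K, T2 = 180 + 273.15 = 453.15 K
ts2_new = 10.4 * exp(106000 / 8.314 * (1/453.15 - 1/428.15))
1/T2 - 1/T1 = -1.2886e-04
ts2_new = 2.01 min

2.01 min


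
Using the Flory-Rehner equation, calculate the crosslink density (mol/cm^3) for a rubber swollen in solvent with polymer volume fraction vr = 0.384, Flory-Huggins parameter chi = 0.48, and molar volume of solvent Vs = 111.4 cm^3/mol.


ln(1 - vr) = ln(1 - 0.384) = -0.4845
Numerator = -((-0.4845) + 0.384 + 0.48 * 0.384^2) = 0.0297
Denominator = 111.4 * (0.384^(1/3) - 0.384/2) = 59.5821
nu = 0.0297 / 59.5821 = 4.9897e-04 mol/cm^3

4.9897e-04 mol/cm^3


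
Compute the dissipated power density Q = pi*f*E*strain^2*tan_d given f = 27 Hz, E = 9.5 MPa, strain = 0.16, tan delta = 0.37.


Q = pi * f * E * strain^2 * tan_d
= pi * 27 * 9.5 * 0.16^2 * 0.37
= pi * 27 * 9.5 * 0.0256 * 0.37
= 7.6327

Q = 7.6327


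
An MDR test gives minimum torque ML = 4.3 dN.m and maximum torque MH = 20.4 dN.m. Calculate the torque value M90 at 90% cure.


M90 = ML + 0.9 * (MH - ML)
M90 = 4.3 + 0.9 * (20.4 - 4.3)
M90 = 4.3 + 0.9 * 16.1
M90 = 18.79 dN.m

18.79 dN.m


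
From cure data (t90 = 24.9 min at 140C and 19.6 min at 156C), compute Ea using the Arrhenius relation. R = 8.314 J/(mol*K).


T1 = 413.15 K, T2 = 429.15 K
1/T1 - 1/T2 = 9.0241e-05
ln(t1/t2) = ln(24.9/19.6) = 0.2393
Ea = 8.314 * 0.2393 / 9.0241e-05 = 22050.5283 J/mol
Ea = 22.05 kJ/mol

22.05 kJ/mol


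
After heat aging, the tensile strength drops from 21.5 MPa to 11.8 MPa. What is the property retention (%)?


Retention = aged / original * 100
= 11.8 / 21.5 * 100
= 54.9%

54.9%


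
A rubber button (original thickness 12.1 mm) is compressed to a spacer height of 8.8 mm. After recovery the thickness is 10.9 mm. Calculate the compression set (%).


CS = (t0 - recovered) / (t0 - ts) * 100
= (12.1 - 10.9) / (12.1 - 8.8) * 100
= 1.2 / 3.3 * 100
= 36.4%

36.4%


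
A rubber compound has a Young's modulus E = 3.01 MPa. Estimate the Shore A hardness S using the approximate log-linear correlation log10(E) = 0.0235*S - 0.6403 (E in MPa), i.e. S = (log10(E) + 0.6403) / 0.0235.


log10(E) = 0.0235*S - 0.6403  =>  S = (log10(E) + 0.6403) / 0.0235
log10(3.01) = 0.478566
S = (0.478566 + 0.6403) / 0.0235 = 1.118866 / 0.0235
S = 47.6

Shore A = 47.6


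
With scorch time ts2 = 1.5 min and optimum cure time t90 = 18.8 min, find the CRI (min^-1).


CRI = 100 / (t90 - ts2)
= 100 / (18.8 - 1.5)
= 100 / 17.3
= 5.78 min^-1

5.78 min^-1


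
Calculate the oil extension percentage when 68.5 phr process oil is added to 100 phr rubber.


Oil % = oil / (100 + oil) * 100
= 68.5 / (100 + 68.5) * 100
= 68.5 / 168.5 * 100
= 40.65%

40.65%


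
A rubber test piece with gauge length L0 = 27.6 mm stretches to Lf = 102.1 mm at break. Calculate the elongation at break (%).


Elongation = (Lf - L0) / L0 * 100
= (102.1 - 27.6) / 27.6 * 100
= 74.5 / 27.6 * 100
= 269.9%

269.9%


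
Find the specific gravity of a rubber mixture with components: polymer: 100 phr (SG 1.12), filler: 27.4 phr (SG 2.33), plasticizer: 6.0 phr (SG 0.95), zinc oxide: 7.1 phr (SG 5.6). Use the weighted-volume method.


Sum of weights = 140.5
Volume contributions:
  polymer: 100/1.12 = 89.2857
  filler: 27.4/2.33 = 11.7597
  plasticizer: 6.0/0.95 = 6.3158
  zinc oxide: 7.1/5.6 = 1.2679
Sum of volumes = 108.6290
SG = 140.5 / 108.6290 = 1.293

SG = 1.293


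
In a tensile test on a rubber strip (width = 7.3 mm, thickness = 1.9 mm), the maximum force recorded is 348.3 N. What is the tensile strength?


Area = width * thickness = 7.3 * 1.9 = 13.87 mm^2
TS = force / area = 348.3 / 13.87 = 25.11 MPa

25.11 MPa


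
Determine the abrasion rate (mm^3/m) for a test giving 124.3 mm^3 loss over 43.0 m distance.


Rate = volume_loss / distance
= 124.3 / 43.0
= 2.891 mm^3/m

2.891 mm^3/m


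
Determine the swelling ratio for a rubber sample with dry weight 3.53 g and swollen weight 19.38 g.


Q = W_swollen / W_dry
Q = 19.38 / 3.53
Q = 5.49

Q = 5.49


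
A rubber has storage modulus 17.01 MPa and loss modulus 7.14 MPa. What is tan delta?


tan delta = E'' / E'
= 7.14 / 17.01
= 0.4198

tan delta = 0.4198


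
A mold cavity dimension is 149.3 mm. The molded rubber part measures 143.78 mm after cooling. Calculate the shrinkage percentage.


Shrinkage = (mold - part) / mold * 100
= (149.3 - 143.78) / 149.3 * 100
= 5.52 / 149.3 * 100
= 3.7%

3.7%


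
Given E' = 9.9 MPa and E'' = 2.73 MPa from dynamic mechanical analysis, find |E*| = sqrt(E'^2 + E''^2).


|E*| = sqrt(E'^2 + E''^2)
= sqrt(9.9^2 + 2.73^2)
= sqrt(98.0100 + 7.4529)
= 10.27 MPa

10.27 MPa


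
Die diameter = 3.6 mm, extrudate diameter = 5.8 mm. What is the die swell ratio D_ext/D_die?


Die swell ratio = D_extrudate / D_die
= 5.8 / 3.6
= 1.611

Die swell = 1.611


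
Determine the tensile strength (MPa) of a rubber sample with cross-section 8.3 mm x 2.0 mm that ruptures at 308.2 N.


Area = width * thickness = 8.3 * 2.0 = 16.6 mm^2
TS = force / area = 308.2 / 16.6 = 18.57 MPa

18.57 MPa


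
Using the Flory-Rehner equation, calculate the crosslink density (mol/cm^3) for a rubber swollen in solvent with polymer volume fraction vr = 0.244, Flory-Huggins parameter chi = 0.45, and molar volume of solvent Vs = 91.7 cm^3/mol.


ln(1 - vr) = ln(1 - 0.244) = -0.2797
Numerator = -((-0.2797) + 0.244 + 0.45 * 0.244^2) = 0.0089
Denominator = 91.7 * (0.244^(1/3) - 0.244/2) = 46.1141
nu = 0.0089 / 46.1141 = 1.9349e-04 mol/cm^3

1.9349e-04 mol/cm^3


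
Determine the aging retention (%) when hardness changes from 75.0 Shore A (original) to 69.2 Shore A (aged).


Retention = aged / original * 100
= 69.2 / 75.0 * 100
= 92.3%

92.3%


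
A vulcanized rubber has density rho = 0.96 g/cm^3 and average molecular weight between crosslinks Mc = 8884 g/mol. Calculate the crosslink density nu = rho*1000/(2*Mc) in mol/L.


nu = rho * 1000 / (2 * Mc)
nu = 0.96 * 1000 / (2 * 8884)
nu = 960.0 / 17768
nu = 0.0540 mol/L

0.0540 mol/L


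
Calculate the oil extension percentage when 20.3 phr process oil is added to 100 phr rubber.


Oil % = oil / (100 + oil) * 100
= 20.3 / (100 + 20.3) * 100
= 20.3 / 120.3 * 100
= 16.87%

16.87%


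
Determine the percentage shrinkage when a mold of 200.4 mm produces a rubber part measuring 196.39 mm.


Shrinkage = (mold - part) / mold * 100
= (200.4 - 196.39) / 200.4 * 100
= 4.01 / 200.4 * 100
= 2.0%

2.0%


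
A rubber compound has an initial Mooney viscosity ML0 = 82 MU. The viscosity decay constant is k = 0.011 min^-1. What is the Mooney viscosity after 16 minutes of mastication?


ML = ML0 * exp(-k * t)
ML = 82 * exp(-0.011 * 16)
ML = 82 * 0.8386
ML = 68.77 MU

68.77 MU


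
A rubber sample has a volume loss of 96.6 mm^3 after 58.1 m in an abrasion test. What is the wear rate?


Rate = volume_loss / distance
= 96.6 / 58.1
= 1.663 mm^3/m

1.663 mm^3/m


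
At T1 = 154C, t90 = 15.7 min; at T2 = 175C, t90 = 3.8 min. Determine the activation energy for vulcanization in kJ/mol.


T1 = 427.15 K, T2 = 448.15 K
1/T1 - 1/T2 = 1.0970e-04
ln(t1/t2) = ln(15.7/3.8) = 1.4187
Ea = 8.314 * 1.4187 / 1.0970e-04 = 107515.9142 J/mol
Ea = 107.52 kJ/mol

107.52 kJ/mol


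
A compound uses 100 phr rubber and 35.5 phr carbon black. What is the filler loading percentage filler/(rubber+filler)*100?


Filler % = filler / (rubber + filler) * 100
= 35.5 / (100 + 35.5) * 100
= 35.5 / 135.5 * 100
= 26.2%

26.2%


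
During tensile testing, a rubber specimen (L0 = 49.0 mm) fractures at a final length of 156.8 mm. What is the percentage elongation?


Elongation = (Lf - L0) / L0 * 100
= (156.8 - 49.0) / 49.0 * 100
= 107.8 / 49.0 * 100
= 220.0%

220.0%


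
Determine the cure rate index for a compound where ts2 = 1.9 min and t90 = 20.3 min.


CRI = 100 / (t90 - ts2)
= 100 / (20.3 - 1.9)
= 100 / 18.4
= 5.43 min^-1

5.43 min^-1


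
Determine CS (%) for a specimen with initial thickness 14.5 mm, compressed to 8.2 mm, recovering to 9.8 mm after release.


CS = (t0 - recovered) / (t0 - ts) * 100
= (14.5 - 9.8) / (14.5 - 8.2) * 100
= 4.7 / 6.3 * 100
= 74.6%

74.6%


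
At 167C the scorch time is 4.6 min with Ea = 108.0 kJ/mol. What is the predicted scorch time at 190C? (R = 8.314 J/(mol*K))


Convert temperatures: T1 = 167 + 273.15 = 440.15 K, T2 = 190 + 273.15 = 463.15 K
ts2_new = 4.6 * exp(108000 / 8.314 * (1/463.15 - 1/440.15))
1/T2 - 1/T1 = -1.1283e-04
ts2_new = 1.06 min

1.06 min


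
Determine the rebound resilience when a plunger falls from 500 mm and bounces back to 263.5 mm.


Resilience = h_rebound / h_drop * 100
= 263.5 / 500 * 100
= 52.7%

52.7%


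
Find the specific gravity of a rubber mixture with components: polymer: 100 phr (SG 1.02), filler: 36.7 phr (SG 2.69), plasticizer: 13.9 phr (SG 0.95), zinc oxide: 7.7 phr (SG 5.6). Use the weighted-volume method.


Sum of weights = 158.3
Volume contributions:
  polymer: 100/1.02 = 98.0392
  filler: 36.7/2.69 = 13.6431
  plasticizer: 13.9/0.95 = 14.6316
  zinc oxide: 7.7/5.6 = 1.3750
Sum of volumes = 127.6889
SG = 158.3 / 127.6889 = 1.24

SG = 1.24


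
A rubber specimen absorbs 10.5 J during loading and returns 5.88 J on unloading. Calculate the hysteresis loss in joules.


Hysteresis loss = loading - unloading
= 10.5 - 5.88
= 4.62 J

4.62 J


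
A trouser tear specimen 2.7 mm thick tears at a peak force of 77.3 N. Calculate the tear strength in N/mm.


Tear strength = force / thickness
= 77.3 / 2.7
= 28.63 N/mm

28.63 N/mm


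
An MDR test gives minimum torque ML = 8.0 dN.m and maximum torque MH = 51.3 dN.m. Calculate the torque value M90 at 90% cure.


M90 = ML + 0.9 * (MH - ML)
M90 = 8.0 + 0.9 * (51.3 - 8.0)
M90 = 8.0 + 0.9 * 43.3
M90 = 46.97 dN.m

46.97 dN.m


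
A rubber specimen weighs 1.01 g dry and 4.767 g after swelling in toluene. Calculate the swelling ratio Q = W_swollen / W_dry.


Q = W_swollen / W_dry
Q = 4.767 / 1.01
Q = 4.72

Q = 4.72


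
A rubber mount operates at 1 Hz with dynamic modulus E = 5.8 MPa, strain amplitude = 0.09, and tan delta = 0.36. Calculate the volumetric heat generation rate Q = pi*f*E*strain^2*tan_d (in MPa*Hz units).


Q = pi * f * E * strain^2 * tan_d
= pi * 1 * 5.8 * 0.09^2 * 0.36
= pi * 1 * 5.8 * 0.0081 * 0.36
= 0.0531

Q = 0.0531


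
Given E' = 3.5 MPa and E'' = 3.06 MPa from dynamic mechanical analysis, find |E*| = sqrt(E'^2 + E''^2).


|E*| = sqrt(E'^2 + E''^2)
= sqrt(3.5^2 + 3.06^2)
= sqrt(12.2500 + 9.3636)
= 4.649 MPa

4.649 MPa


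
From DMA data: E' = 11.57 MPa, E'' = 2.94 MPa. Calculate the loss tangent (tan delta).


tan delta = E'' / E'
= 2.94 / 11.57
= 0.2541

tan delta = 0.2541


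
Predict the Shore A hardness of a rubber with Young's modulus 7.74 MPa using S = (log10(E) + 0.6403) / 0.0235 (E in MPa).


log10(E) = 0.0235*S - 0.6403  =>  S = (log10(E) + 0.6403) / 0.0235
log10(7.74) = 0.888741
S = (0.888741 + 0.6403) / 0.0235 = 1.529041 / 0.0235
S = 65.1

Shore A = 65.1


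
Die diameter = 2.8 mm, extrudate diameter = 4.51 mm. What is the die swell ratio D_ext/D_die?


Die swell ratio = D_extrudate / D_die
= 4.51 / 2.8
= 1.611

Die swell = 1.611


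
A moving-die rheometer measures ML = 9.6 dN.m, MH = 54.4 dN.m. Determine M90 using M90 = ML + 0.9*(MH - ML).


M90 = ML + 0.9 * (MH - ML)
M90 = 9.6 + 0.9 * (54.4 - 9.6)
M90 = 9.6 + 0.9 * 44.8
M90 = 49.92 dN.m

49.92 dN.m


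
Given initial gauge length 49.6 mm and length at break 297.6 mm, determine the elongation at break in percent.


Elongation = (Lf - L0) / L0 * 100
= (297.6 - 49.6) / 49.6 * 100
= 248.0 / 49.6 * 100
= 500.0%

500.0%


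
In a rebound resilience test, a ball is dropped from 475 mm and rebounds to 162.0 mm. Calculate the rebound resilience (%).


Resilience = h_rebound / h_drop * 100
= 162.0 / 475 * 100
= 34.1%

34.1%


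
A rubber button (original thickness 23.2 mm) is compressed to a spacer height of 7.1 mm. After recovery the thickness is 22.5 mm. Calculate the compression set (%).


CS = (t0 - recovered) / (t0 - ts) * 100
= (23.2 - 22.5) / (23.2 - 7.1) * 100
= 0.7 / 16.1 * 100
= 4.3%

4.3%


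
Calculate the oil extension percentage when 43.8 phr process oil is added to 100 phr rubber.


Oil % = oil / (100 + oil) * 100
= 43.8 / (100 + 43.8) * 100
= 43.8 / 143.8 * 100
= 30.46%

30.46%


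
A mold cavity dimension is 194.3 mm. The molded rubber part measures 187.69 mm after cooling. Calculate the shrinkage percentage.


Shrinkage = (mold - part) / mold * 100
= (194.3 - 187.69) / 194.3 * 100
= 6.61 / 194.3 * 100
= 3.4%

3.4%


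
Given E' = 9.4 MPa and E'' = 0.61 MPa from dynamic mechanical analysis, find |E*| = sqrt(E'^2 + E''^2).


|E*| = sqrt(E'^2 + E''^2)
= sqrt(9.4^2 + 0.61^2)
= sqrt(88.3600 + 0.3721)
= 9.42 MPa

9.42 MPa


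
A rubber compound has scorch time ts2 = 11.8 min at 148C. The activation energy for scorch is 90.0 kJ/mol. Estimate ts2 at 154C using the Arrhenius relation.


Convert temperatures: T1 = 148 + 273.15 = 421.15 K, T2 = 154 + 273.15 = 427.15 K
ts2_new = 11.8 * exp(90000 / 8.314 * (1/427.15 - 1/421.15))
1/T2 - 1/T1 = -3.3353e-05
ts2_new = 8.22 min

8.22 min


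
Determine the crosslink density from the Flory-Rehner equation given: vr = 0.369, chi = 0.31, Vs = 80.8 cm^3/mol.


ln(1 - vr) = ln(1 - 0.369) = -0.4604
Numerator = -((-0.4604) + 0.369 + 0.31 * 0.369^2) = 0.0492
Denominator = 80.8 * (0.369^(1/3) - 0.369/2) = 43.0469
nu = 0.0492 / 43.0469 = 0.0011 mol/cm^3

0.0011 mol/cm^3


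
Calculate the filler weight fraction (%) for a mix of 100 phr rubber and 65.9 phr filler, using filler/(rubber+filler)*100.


Filler % = filler / (rubber + filler) * 100
= 65.9 / (100 + 65.9) * 100
= 65.9 / 165.9 * 100
= 39.72%

39.72%


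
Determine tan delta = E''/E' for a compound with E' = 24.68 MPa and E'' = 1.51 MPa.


tan delta = E'' / E'
= 1.51 / 24.68
= 0.0612

tan delta = 0.0612


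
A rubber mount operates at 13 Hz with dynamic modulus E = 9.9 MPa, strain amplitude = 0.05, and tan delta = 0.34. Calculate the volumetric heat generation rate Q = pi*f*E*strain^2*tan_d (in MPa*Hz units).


Q = pi * f * E * strain^2 * tan_d
= pi * 13 * 9.9 * 0.05^2 * 0.34
= pi * 13 * 9.9 * 0.0025 * 0.34
= 0.3437

Q = 0.3437


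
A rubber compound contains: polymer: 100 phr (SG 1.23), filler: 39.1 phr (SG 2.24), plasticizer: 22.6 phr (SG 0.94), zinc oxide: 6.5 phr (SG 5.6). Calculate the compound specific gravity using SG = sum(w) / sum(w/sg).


Sum of weights = 168.2
Volume contributions:
  polymer: 100/1.23 = 81.3008
  filler: 39.1/2.24 = 17.4554
  plasticizer: 22.6/0.94 = 24.0426
  zinc oxide: 6.5/5.6 = 1.1607
Sum of volumes = 123.9594
SG = 168.2 / 123.9594 = 1.357

SG = 1.357


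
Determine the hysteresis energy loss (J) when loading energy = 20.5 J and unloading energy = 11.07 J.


Hysteresis loss = loading - unloading
= 20.5 - 11.07
= 9.43 J

9.43 J


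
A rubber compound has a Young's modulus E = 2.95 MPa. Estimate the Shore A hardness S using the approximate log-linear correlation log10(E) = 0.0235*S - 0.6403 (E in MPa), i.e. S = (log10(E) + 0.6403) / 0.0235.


log10(E) = 0.0235*S - 0.6403  =>  S = (log10(E) + 0.6403) / 0.0235
log10(2.95) = 0.469822
S = (0.469822 + 0.6403) / 0.0235 = 1.110122 / 0.0235
S = 47.2

Shore A = 47.2


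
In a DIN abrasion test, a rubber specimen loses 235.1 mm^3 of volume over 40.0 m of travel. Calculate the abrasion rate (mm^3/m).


Rate = volume_loss / distance
= 235.1 / 40.0
= 5.877 mm^3/m

5.877 mm^3/m


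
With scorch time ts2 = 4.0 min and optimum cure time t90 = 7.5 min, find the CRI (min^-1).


CRI = 100 / (t90 - ts2)
= 100 / (7.5 - 4.0)
= 100 / 3.5
= 28.57 min^-1

28.57 min^-1


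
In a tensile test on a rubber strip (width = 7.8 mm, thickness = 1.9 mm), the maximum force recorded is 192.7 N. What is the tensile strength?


Area = width * thickness = 7.8 * 1.9 = 14.82 mm^2
TS = force / area = 192.7 / 14.82 = 13.0 MPa

13.0 MPa


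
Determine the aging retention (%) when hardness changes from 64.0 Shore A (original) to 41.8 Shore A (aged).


Retention = aged / original * 100
= 41.8 / 64.0 * 100
= 65.3%

65.3%


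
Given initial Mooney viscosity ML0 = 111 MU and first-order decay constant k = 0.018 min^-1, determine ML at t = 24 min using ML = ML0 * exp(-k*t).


ML = ML0 * exp(-k * t)
ML = 111 * exp(-0.018 * 24)
ML = 111 * 0.6492
ML = 72.06 MU

72.06 MU


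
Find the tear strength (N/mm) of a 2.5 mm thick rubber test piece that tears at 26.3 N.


Tear strength = force / thickness
= 26.3 / 2.5
= 10.52 N/mm

10.52 N/mm


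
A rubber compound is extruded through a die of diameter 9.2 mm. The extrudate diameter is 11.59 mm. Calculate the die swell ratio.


Die swell ratio = D_extrudate / D_die
= 11.59 / 9.2
= 1.26

Die swell = 1.26


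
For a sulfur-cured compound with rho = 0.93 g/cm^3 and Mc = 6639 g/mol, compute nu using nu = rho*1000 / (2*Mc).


nu = rho * 1000 / (2 * Mc)
nu = 0.93 * 1000 / (2 * 6639)
nu = 930.0 / 13278
nu = 0.0700 mol/L

0.0700 mol/L


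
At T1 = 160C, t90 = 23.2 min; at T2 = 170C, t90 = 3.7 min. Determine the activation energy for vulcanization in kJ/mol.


T1 = 433.15 K, T2 = 443.15 K
1/T1 - 1/T2 = 5.2097e-05
ln(t1/t2) = ln(23.2/3.7) = 1.8358
Ea = 8.314 * 1.8358 / 5.2097e-05 = 292973.9871 J/mol
Ea = 292.97 kJ/mol

292.97 kJ/mol


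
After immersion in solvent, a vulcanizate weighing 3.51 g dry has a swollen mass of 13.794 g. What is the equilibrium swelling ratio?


Q = W_swollen / W_dry
Q = 13.794 / 3.51
Q = 3.93

Q = 3.93


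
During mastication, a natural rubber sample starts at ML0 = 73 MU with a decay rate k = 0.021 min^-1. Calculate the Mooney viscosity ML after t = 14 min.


ML = ML0 * exp(-k * t)
ML = 73 * exp(-0.021 * 14)
ML = 73 * 0.7453
ML = 54.41 MU

54.41 MU


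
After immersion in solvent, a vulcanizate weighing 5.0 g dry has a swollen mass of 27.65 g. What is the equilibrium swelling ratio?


Q = W_swollen / W_dry
Q = 27.65 / 5.0
Q = 5.53

Q = 5.53


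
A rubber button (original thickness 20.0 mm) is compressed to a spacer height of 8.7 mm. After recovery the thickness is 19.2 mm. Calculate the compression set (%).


CS = (t0 - recovered) / (t0 - ts) * 100
= (20.0 - 19.2) / (20.0 - 8.7) * 100
= 0.8 / 11.3 * 100
= 7.1%

7.1%


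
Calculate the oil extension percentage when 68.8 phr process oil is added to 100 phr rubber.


Oil % = oil / (100 + oil) * 100
= 68.8 / (100 + 68.8) * 100
= 68.8 / 168.8 * 100
= 40.76%

40.76%


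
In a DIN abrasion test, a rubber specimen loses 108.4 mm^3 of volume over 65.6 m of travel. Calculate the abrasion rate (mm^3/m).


Rate = volume_loss / distance
= 108.4 / 65.6
= 1.652 mm^3/m

1.652 mm^3/m


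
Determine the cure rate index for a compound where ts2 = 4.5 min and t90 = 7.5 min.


CRI = 100 / (t90 - ts2)
= 100 / (7.5 - 4.5)
= 100 / 3.0
= 33.33 min^-1

33.33 min^-1


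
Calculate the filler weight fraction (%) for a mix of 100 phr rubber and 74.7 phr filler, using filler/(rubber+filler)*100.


Filler % = filler / (rubber + filler) * 100
= 74.7 / (100 + 74.7) * 100
= 74.7 / 174.7 * 100
= 42.76%

42.76%


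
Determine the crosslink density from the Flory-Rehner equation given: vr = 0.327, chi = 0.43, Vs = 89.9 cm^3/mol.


ln(1 - vr) = ln(1 - 0.327) = -0.3960
Numerator = -((-0.3960) + 0.327 + 0.43 * 0.327^2) = 0.0230
Denominator = 89.9 * (0.327^(1/3) - 0.327/2) = 47.2372
nu = 0.0230 / 47.2372 = 4.8755e-04 mol/cm^3

4.8755e-04 mol/cm^3


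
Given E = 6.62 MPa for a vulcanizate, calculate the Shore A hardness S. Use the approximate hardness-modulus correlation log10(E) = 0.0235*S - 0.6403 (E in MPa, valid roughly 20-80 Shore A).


log10(E) = 0.0235*S - 0.6403  =>  S = (log10(E) + 0.6403) / 0.0235
log10(6.62) = 0.820858
S = (0.820858 + 0.6403) / 0.0235 = 1.461158 / 0.0235
S = 62.2

Shore A = 62.2


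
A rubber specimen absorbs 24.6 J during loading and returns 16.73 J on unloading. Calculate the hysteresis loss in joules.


Hysteresis loss = loading - unloading
= 24.6 - 16.73
= 7.87 J

7.87 J


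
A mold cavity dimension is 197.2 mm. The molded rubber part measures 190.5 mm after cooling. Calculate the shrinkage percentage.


Shrinkage = (mold - part) / mold * 100
= (197.2 - 190.5) / 197.2 * 100
= 6.7 / 197.2 * 100
= 3.4%

3.4%


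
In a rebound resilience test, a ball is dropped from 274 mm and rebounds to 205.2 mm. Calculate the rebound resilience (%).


Resilience = h_rebound / h_drop * 100
= 205.2 / 274 * 100
= 74.9%

74.9%


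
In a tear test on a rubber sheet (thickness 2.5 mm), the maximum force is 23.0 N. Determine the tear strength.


Tear strength = force / thickness
= 23.0 / 2.5
= 9.2 N/mm

9.2 N/mm


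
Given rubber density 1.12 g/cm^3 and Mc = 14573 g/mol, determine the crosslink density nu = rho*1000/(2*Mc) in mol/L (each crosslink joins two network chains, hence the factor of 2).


nu = rho * 1000 / (2 * Mc)
nu = 1.12 * 1000 / (2 * 14573)
nu = 1120.0 / 29146
nu = 0.0384 mol/L

0.0384 mol/L


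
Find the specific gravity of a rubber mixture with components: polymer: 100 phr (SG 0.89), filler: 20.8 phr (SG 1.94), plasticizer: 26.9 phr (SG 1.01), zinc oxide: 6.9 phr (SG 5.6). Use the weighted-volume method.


Sum of weights = 154.6
Volume contributions:
  polymer: 100/0.89 = 112.3596
  filler: 20.8/1.94 = 10.7216
  plasticizer: 26.9/1.01 = 26.6337
  zinc oxide: 6.9/5.6 = 1.2321
Sum of volumes = 150.9470
SG = 154.6 / 150.9470 = 1.024

SG = 1.024


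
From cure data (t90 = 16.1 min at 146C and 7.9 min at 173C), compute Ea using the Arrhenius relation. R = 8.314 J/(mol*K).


T1 = 419.15 K, T2 = 446.15 K
1/T1 - 1/T2 = 1.4438e-04
ln(t1/t2) = ln(16.1/7.9) = 0.7120
Ea = 8.314 * 0.7120 / 1.4438e-04 = 40996.8124 J/mol
Ea = 41.0 kJ/mol

41.0 kJ/mol


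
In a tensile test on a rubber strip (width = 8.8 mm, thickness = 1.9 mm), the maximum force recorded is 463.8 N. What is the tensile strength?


Area = width * thickness = 8.8 * 1.9 = 16.72 mm^2
TS = force / area = 463.8 / 16.72 = 27.74 MPa

27.74 MPa


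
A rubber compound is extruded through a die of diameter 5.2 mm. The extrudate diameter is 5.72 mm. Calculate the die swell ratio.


Die swell ratio = D_extrudate / D_die
= 5.72 / 5.2
= 1.1

Die swell = 1.1


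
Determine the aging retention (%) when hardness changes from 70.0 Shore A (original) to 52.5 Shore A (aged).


Retention = aged / original * 100
= 52.5 / 70.0 * 100
= 75.0%

75.0%


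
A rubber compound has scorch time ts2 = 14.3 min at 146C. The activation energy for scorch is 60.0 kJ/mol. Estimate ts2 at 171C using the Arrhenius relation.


Convert temperatures: T1 = 146 + 273.15 = 419.15 K, T2 = 171 + 273.15 = 444.15 K
ts2_new = 14.3 * exp(60000 / 8.314 * (1/444.15 - 1/419.15))
1/T2 - 1/T1 = -1.3429e-04
ts2_new = 5.43 min

5.43 min


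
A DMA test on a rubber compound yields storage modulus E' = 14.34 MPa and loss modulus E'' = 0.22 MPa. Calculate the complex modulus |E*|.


|E*| = sqrt(E'^2 + E''^2)
= sqrt(14.34^2 + 0.22^2)
= sqrt(205.6356 + 0.0484)
= 14.342 MPa

14.342 MPa


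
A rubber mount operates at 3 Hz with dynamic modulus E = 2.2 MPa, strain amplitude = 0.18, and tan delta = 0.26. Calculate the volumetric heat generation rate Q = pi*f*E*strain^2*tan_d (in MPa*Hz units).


Q = pi * f * E * strain^2 * tan_d
= pi * 3 * 2.2 * 0.18^2 * 0.26
= pi * 3 * 2.2 * 0.0324 * 0.26
= 0.1747

Q = 0.1747


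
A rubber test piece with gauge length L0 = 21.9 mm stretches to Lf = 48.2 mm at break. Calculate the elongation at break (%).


Elongation = (Lf - L0) / L0 * 100
= (48.2 - 21.9) / 21.9 * 100
= 26.3 / 21.9 * 100
= 120.1%

120.1%


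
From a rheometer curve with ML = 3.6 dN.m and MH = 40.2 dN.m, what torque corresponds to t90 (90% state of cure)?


M90 = ML + 0.9 * (MH - ML)
M90 = 3.6 + 0.9 * (40.2 - 3.6)
M90 = 3.6 + 0.9 * 36.6
M90 = 36.54 dN.m

36.54 dN.m


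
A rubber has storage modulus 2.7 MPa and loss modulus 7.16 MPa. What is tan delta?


tan delta = E'' / E'
= 7.16 / 2.7
= 2.6519

tan delta = 2.6519


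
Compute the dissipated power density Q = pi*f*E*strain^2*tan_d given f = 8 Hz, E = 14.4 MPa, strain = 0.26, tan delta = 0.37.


Q = pi * f * E * strain^2 * tan_d
= pi * 8 * 14.4 * 0.26^2 * 0.37
= pi * 8 * 14.4 * 0.0676 * 0.37
= 9.0521

Q = 9.0521


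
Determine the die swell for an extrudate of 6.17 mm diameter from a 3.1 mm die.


Die swell ratio = D_extrudate / D_die
= 6.17 / 3.1
= 1.99

Die swell = 1.99


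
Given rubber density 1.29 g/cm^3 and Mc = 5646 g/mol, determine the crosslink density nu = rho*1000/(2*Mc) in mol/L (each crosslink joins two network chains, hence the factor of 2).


nu = rho * 1000 / (2 * Mc)
nu = 1.29 * 1000 / (2 * 5646)
nu = 1290.0 / 11292
nu = 0.1142 mol/L

0.1142 mol/L


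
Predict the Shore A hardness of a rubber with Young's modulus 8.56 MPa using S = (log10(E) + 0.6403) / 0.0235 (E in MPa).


log10(E) = 0.0235*S - 0.6403  =>  S = (log10(E) + 0.6403) / 0.0235
log10(8.56) = 0.932474
S = (0.932474 + 0.6403) / 0.0235 = 1.572774 / 0.0235
S = 66.9

Shore A = 66.9


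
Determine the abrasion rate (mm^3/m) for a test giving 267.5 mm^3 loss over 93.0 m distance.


Rate = volume_loss / distance
= 267.5 / 93.0
= 2.876 mm^3/m

2.876 mm^3/m


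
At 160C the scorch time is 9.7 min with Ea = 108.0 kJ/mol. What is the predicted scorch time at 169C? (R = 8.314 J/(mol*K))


Convert temperatures: T1 = 160 + 273.15 = 433.15 K, T2 = 169 + 273.15 = 442.15 K
ts2_new = 9.7 * exp(108000 / 8.314 * (1/442.15 - 1/433.15))
1/T2 - 1/T1 = -4.6993e-05
ts2_new = 5.27 min

5.27 min


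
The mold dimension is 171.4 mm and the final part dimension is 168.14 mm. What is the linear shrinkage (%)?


Shrinkage = (mold - part) / mold * 100
= (171.4 - 168.14) / 171.4 * 100
= 3.26 / 171.4 * 100
= 1.9%

1.9%


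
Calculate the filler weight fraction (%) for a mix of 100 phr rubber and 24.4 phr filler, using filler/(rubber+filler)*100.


Filler % = filler / (rubber + filler) * 100
= 24.4 / (100 + 24.4) * 100
= 24.4 / 124.4 * 100
= 19.61%

19.61%


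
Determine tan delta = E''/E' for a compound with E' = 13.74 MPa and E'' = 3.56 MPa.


tan delta = E'' / E'
= 3.56 / 13.74
= 0.2591

tan delta = 0.2591


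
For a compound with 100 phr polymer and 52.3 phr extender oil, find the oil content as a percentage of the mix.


Oil % = oil / (100 + oil) * 100
= 52.3 / (100 + 52.3) * 100
= 52.3 / 152.3 * 100
= 34.34%

34.34%


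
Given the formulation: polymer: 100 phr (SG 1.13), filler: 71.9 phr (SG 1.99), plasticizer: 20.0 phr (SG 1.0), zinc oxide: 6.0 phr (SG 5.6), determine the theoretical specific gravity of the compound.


Sum of weights = 197.9
Volume contributions:
  polymer: 100/1.13 = 88.4956
  filler: 71.9/1.99 = 36.1307
  plasticizer: 20.0/1.0 = 20.0000
  zinc oxide: 6.0/5.6 = 1.0714
Sum of volumes = 145.6977
SG = 197.9 / 145.6977 = 1.358

SG = 1.358


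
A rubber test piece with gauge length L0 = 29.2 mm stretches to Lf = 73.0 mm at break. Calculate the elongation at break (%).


Elongation = (Lf - L0) / L0 * 100
= (73.0 - 29.2) / 29.2 * 100
= 43.8 / 29.2 * 100
= 150.0%

150.0%


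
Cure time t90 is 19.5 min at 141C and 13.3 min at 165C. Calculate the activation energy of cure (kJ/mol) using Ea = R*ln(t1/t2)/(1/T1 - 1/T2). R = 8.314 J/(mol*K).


T1 = 414.15 K, T2 = 438.15 K
1/T1 - 1/T2 = 1.3226e-04
ln(t1/t2) = ln(19.5/13.3) = 0.3827
Ea = 8.314 * 0.3827 / 1.3226e-04 = 24053.6765 J/mol
Ea = 24.05 kJ/mol

24.05 kJ/mol


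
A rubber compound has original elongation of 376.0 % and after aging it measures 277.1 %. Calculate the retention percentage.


Retention = aged / original * 100
= 277.1 / 376.0 * 100
= 73.7%

73.7%


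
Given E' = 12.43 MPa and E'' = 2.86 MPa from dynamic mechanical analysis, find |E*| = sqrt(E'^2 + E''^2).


|E*| = sqrt(E'^2 + E''^2)
= sqrt(12.43^2 + 2.86^2)
= sqrt(154.5049 + 8.1796)
= 12.755 MPa

12.755 MPa


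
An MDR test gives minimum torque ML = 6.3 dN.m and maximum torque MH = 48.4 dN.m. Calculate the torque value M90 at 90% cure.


M90 = ML + 0.9 * (MH - ML)
M90 = 6.3 + 0.9 * (48.4 - 6.3)
M90 = 6.3 + 0.9 * 42.1
M90 = 44.19 dN.m

44.19 dN.m


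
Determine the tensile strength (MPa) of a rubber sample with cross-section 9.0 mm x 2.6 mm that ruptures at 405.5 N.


Area = width * thickness = 9.0 * 2.6 = 23.4 mm^2
TS = force / area = 405.5 / 23.4 = 17.33 MPa

17.33 MPa


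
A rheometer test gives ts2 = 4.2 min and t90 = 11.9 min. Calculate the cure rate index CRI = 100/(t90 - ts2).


CRI = 100 / (t90 - ts2)
= 100 / (11.9 - 4.2)
= 100 / 7.7
= 12.99 min^-1

12.99 min^-1


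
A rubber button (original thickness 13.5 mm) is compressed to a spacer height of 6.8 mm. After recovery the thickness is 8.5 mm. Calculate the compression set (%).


CS = (t0 - recovered) / (t0 - ts) * 100
= (13.5 - 8.5) / (13.5 - 6.8) * 100
= 5.0 / 6.7 * 100
= 74.6%

74.6%


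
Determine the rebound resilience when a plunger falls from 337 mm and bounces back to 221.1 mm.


Resilience = h_rebound / h_drop * 100
= 221.1 / 337 * 100
= 65.6%

65.6%


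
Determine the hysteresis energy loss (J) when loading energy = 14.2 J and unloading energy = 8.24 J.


Hysteresis loss = loading - unloading
= 14.2 - 8.24
= 5.96 J

5.96 J


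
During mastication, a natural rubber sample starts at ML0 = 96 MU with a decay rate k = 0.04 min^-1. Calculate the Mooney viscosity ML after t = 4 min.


ML = ML0 * exp(-k * t)
ML = 96 * exp(-0.04 * 4)
ML = 96 * 0.8521
ML = 81.81 MU

81.81 MU


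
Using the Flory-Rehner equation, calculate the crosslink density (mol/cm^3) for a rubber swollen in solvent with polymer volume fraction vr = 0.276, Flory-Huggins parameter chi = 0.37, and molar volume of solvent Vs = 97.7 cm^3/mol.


ln(1 - vr) = ln(1 - 0.276) = -0.3230
Numerator = -((-0.3230) + 0.276 + 0.37 * 0.276^2) = 0.0188
Denominator = 97.7 * (0.276^(1/3) - 0.276/2) = 50.1282
nu = 0.0188 / 50.1282 = 3.7461e-04 mol/cm^3

3.7461e-04 mol/cm^3


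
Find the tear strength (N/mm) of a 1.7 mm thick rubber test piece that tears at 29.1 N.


Tear strength = force / thickness
= 29.1 / 1.7
= 17.12 N/mm

17.12 N/mm


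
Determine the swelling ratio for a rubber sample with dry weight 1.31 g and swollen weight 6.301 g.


Q = W_swollen / W_dry
Q = 6.301 / 1.31
Q = 4.81

Q = 4.81


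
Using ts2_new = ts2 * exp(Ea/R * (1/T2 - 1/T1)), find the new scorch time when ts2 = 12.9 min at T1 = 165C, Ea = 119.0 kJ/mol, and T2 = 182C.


Convert temperatures: T1 = 165 + 273.15 = 438.15 K, T2 = 182 + 273.15 = 455.15 K
ts2_new = 12.9 * exp(119000 / 8.314 * (1/455.15 - 1/438.15))
1/T2 - 1/T1 = -8.5246e-05
ts2_new = 3.81 min

3.81 min


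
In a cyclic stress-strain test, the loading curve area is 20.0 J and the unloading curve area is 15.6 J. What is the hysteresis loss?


Hysteresis loss = loading - unloading
= 20.0 - 15.6
= 4.4 J

4.4 J


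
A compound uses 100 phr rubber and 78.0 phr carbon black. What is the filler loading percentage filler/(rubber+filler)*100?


Filler % = filler / (rubber + filler) * 100
= 78.0 / (100 + 78.0) * 100
= 78.0 / 178.0 * 100
= 43.82%

43.82%


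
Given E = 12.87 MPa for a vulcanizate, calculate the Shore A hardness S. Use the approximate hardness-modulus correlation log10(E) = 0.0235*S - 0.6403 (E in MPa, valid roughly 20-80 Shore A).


log10(E) = 0.0235*S - 0.6403  =>  S = (log10(E) + 0.6403) / 0.0235
log10(12.87) = 1.109579
S = (1.109579 + 0.6403) / 0.0235 = 1.749879 / 0.0235
S = 74.5

Shore A = 74.5


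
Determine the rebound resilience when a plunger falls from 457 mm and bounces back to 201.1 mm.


Resilience = h_rebound / h_drop * 100
= 201.1 / 457 * 100
= 44.0%

44.0%


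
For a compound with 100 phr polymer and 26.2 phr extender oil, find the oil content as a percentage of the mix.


Oil % = oil / (100 + oil) * 100
= 26.2 / (100 + 26.2) * 100
= 26.2 / 126.2 * 100
= 20.76%

20.76%


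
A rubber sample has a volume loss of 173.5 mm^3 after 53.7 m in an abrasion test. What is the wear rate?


Rate = volume_loss / distance
= 173.5 / 53.7
= 3.231 mm^3/m

3.231 mm^3/m


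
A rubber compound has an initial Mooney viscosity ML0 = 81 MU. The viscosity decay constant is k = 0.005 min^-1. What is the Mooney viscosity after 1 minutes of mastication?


ML = ML0 * exp(-k * t)
ML = 81 * exp(-0.005 * 1)
ML = 81 * 0.9950
ML = 80.6 MU

80.6 MU


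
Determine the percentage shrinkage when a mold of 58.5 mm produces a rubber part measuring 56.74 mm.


Shrinkage = (mold - part) / mold * 100
= (58.5 - 56.74) / 58.5 * 100
= 1.76 / 58.5 * 100
= 3.01%

3.01%


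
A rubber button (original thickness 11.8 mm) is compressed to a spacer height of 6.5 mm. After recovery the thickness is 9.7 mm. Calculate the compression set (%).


CS = (t0 - recovered) / (t0 - ts) * 100
= (11.8 - 9.7) / (11.8 - 6.5) * 100
= 2.1 / 5.3 * 100
= 39.6%

39.6%


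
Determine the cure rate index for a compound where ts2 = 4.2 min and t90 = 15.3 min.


CRI = 100 / (t90 - ts2)
= 100 / (15.3 - 4.2)
= 100 / 11.1
= 9.01 min^-1

9.01 min^-1


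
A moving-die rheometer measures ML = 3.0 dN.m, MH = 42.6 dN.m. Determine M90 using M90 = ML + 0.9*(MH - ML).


M90 = ML + 0.9 * (MH - ML)
M90 = 3.0 + 0.9 * (42.6 - 3.0)
M90 = 3.0 + 0.9 * 39.6
M90 = 38.64 dN.m

38.64 dN.m


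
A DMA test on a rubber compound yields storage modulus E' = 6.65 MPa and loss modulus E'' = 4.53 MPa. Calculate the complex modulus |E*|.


|E*| = sqrt(E'^2 + E''^2)
= sqrt(6.65^2 + 4.53^2)
= sqrt(44.2225 + 20.5209)
= 8.046 MPa

8.046 MPa
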